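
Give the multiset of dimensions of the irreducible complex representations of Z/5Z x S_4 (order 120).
Dimensions: 1, 1, 1, 1, 1, 1, 1, 1, 1, 1, 2, 2, 2, 2, 2, 3, 3, 3, 3, 3, 3, 3, 3, 3, 3

Solution. There are 25 irreducibles (= number of conjugacy classes). Their dimensions d_i satisfy sum d_i^2 = |G| = 120: 1 + 1 + 1 + 1 + 1 + 1 + 1 + 1 + 1 + 1 + 4 + 4 + 4 + 4 + 4 + 9 + 9 + 9 + 9 + 9 + 9 + 9 + 9 + 9 + 9 = 120. (For the product with Z/5Z: each of the 5 1-dim characters of Z/5Z tensors with each irrep of S_4, giving 5 copies of each S_4-dimension.)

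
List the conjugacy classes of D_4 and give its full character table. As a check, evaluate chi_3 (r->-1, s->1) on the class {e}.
Conjugacy classes: {e} of size 1, {r^2} of size 1, {r^1, r^3} of size 2, {s, sr^2, ...} of size 2, {sr, sr^3, ...} of size 2.
Character table:
  irrep \ class              {e} (size 1)  {r^2} (size 1)  {r^1, r^3} (size 2)  {s, sr^2, ...} (size 2)  {sr, sr^3, ...} (size 2)
  chi_1 (triv)               1             1               1                    1                        1                       
  chi_2 (sign: r->1, s->-1)  1             1               1                    -1                       -1                      
  chi_3 (r->-1, s->1)        1             1               -1                   1                        -1                      
  chi_4 (r->-1, s->-1)       1             1               -1                   -1                       1                       
  chi_5 (2d, j=1)            2             -2              0                    0                        0                       

Spot check: chi_3 (r->-1, s->1) on {e} = 1.

Proof sketch: D_4 has order 2*4 = 8 with 5 conjugacy classes, hence 5 irreducibles. Sum of squared dims 1 + 1 + 1 + 1 + 4 = 8 = |G|. Linear characters come from the abelianisation; the 2-dimensional irreps have character r^k -> 2*cos(2*pi*j*k/4), reflections -> 0.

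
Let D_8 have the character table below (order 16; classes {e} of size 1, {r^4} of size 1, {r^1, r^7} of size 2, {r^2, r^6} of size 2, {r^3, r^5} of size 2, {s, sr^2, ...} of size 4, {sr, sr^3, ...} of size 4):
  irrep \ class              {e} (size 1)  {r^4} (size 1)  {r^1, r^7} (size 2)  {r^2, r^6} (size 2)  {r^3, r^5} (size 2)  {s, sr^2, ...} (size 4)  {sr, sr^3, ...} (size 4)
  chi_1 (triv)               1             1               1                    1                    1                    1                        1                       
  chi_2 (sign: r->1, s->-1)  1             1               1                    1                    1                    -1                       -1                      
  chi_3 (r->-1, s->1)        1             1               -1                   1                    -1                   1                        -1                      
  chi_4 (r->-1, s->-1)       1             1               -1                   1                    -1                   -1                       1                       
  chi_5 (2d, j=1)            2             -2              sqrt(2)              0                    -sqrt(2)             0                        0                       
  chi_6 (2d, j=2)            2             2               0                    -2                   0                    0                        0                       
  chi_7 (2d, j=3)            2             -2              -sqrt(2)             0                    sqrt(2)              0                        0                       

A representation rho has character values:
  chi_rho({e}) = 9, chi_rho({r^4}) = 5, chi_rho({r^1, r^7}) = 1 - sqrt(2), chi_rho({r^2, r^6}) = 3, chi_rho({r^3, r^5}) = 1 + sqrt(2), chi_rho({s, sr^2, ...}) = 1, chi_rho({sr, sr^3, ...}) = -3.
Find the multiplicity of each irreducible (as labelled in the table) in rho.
Multiplicities: chi_1: 1, chi_2: 2, chi_3: 2, chi_4: 0, chi_5: 0, chi_6: 1, chi_7: 1.

Use <chi_rho, chi> = (1/|G|) sum_C |C| * chi_rho(C) * conj(chi(C)) with |G| = 16 for each irreducible chi in the table:
  <chi_rho, chi_1> = (1/16)[1*(9)*conj(1) + 1*(5)*conj(1) + 2*(1 - sqrt(2))*conj(1) + 2*(3)*conj(1) + 2*(1 + sqrt(2))*conj(1) + 4*(1)*conj(1) + 4*(-3)*conj(1)]
      = (1/16)[(9) + (5) + (2 - 2*sqrt(2)) + (6) + (2 + 2*sqrt(2)) + (4) + (-12)] = 16/16 = 1
  <chi_rho, chi_2> = (1/16)[1*(9)*conj(1) + 1*(5)*conj(1) + 2*(1 - sqrt(2))*conj(1) + 2*(3)*conj(1) + 2*(1 + sqrt(2))*conj(1) + 4*(1)*conj(-1) + 4*(-3)*conj(-1)]
      = (1/16)[(9) + (5) + (2 - 2*sqrt(2)) + (6) + (2 + 2*sqrt(2)) + (-4) + (12)] = 32/16 = 2
  <chi_rho, chi_3> = (1/16)[1*(9)*conj(1) + 1*(5)*conj(1) + 2*(1 - sqrt(2))*conj(-1) + 2*(3)*conj(1) + 2*(1 + sqrt(2))*conj(-1) + 4*(1)*conj(1) + 4*(-3)*conj(-1)]
      = (1/16)[(9) + (5) + (-2 + 2*sqrt(2)) + (6) + (-2*sqrt(2) - 2) + (4) + (12)] = 32/16 = 2
  <chi_rho, chi_4> = (1/16)[1*(9)*conj(1) + 1*(5)*conj(1) + 2*(1 - sqrt(2))*conj(-1) + 2*(3)*conj(1) + 2*(1 + sqrt(2))*conj(-1) + 4*(1)*conj(-1) + 4*(-3)*conj(1)]
      = (1/16)[(9) + (5) + (-2 + 2*sqrt(2)) + (6) + (-2*sqrt(2) - 2) + (-4) + (-12)] = 0/16 = 0
  <chi_rho, chi_5> = (1/16)[1*(9)*conj(2) + 1*(5)*conj(-2) + 2*(1 - sqrt(2))*conj(sqrt(2)) + 2*(3)*conj(0) + 2*(1 + sqrt(2))*conj(-sqrt(2)) + 4*(1)*conj(0) + 4*(-3)*conj(0)]
      = (1/16)[(18) + (-10) + (-4 + 2*sqrt(2)) + (0) + (-4 - 2*sqrt(2)) + (0) + (0)] = 0/16 = 0
  <chi_rho, chi_6> = (1/16)[1*(9)*conj(2) + 1*(5)*conj(2) + 2*(1 - sqrt(2))*conj(0) + 2*(3)*conj(-2) + 2*(1 + sqrt(2))*conj(0) + 4*(1)*conj(0) + 4*(-3)*conj(0)]
      = (1/16)[(18) + (10) + (0) + (-12) + (0) + (0) + (0)] = 16/16 = 1
  <chi_rho, chi_7> = (1/16)[1*(9)*conj(2) + 1*(5)*conj(-2) + 2*(1 - sqrt(2))*conj(-sqrt(2)) + 2*(3)*conj(0) + 2*(1 + sqrt(2))*conj(sqrt(2)) + 4*(1)*conj(0) + 4*(-3)*conj(0)]
      = (1/16)[(18) + (-10) + (4 - 2*sqrt(2)) + (0) + (2*sqrt(2) + 4) + (0) + (0)] = 16/16 = 1
Dimension check: dim(rho) = sum (mult * dim) = 1*1 + 2*1 + 2*1 + 0*1 + 0*2 + 1*2 + 1*2 = 9 = chi_rho(e) = 9.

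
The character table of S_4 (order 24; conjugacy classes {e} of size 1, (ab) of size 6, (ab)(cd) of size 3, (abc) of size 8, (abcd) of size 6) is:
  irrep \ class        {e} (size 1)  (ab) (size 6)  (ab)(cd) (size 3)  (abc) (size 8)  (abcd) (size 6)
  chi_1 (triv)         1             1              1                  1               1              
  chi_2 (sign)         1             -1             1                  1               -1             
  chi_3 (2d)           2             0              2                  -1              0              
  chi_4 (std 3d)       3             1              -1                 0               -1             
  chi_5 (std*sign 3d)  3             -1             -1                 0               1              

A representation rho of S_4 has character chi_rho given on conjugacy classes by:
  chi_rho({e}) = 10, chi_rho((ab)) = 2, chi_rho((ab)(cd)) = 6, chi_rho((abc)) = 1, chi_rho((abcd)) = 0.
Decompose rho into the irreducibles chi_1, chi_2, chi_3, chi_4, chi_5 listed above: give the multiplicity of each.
Multiplicities: chi_1: 2, chi_2: 1, chi_3: 2, chi_4: 1, chi_5: 0.

Use <chi_rho, chi> = (1/|G|) sum_C |C| * chi_rho(C) * conj(chi(C)) with |G| = 24 for each irreducible chi in the table:
  <chi_rho, chi_1> = (1/24)[1*(10)*conj(1) + 6*(2)*conj(1) + 3*(6)*conj(1) + 8*(1)*conj(1) + 6*(0)*conj(1)]
      = (1/24)[(10) + (12) + (18) + (8) + (0)] = 48/24 = 2
  <chi_rho, chi_2> = (1/24)[1*(10)*conj(1) + 6*(2)*conj(-1) + 3*(6)*conj(1) + 8*(1)*conj(1) + 6*(0)*conj(-1)]
      = (1/24)[(10) + (-12) + (18) + (8) + (0)] = 24/24 = 1
  <chi_rho, chi_3> = (1/24)[1*(10)*conj(2) + 6*(2)*conj(0) + 3*(6)*conj(2) + 8*(1)*conj(-1) + 6*(0)*conj(0)]
      = (1/24)[(20) + (0) + (36) + (-8) + (0)] = 48/24 = 2
  <chi_rho, chi_4> = (1/24)[1*(10)*conj(3) + 6*(2)*conj(1) + 3*(6)*conj(-1) + 8*(1)*conj(0) + 6*(0)*conj(-1)]
      = (1/24)[(30) + (12) + (-18) + (0) + (0)] = 24/24 = 1
  <chi_rho, chi_5> = (1/24)[1*(10)*conj(3) + 6*(2)*conj(-1) + 3*(6)*conj(-1) + 8*(1)*conj(0) + 6*(0)*conj(1)]
      = (1/24)[(30) + (-12) + (-18) + (0) + (0)] = 0/24 = 0
Dimension check: dim(rho) = sum (mult * dim) = 2*1 + 1*1 + 2*2 + 1*3 + 0*3 = 10 = chi_rho(e) = 10.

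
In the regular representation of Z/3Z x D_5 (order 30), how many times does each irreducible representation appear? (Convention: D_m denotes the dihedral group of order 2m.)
Each irreducible V_i of dimension d_i appears with multiplicity d_i, i.e. rho_reg = (direct sum over all irreducibles V_i) d_i V_i. The irreducible dimensions for Z/3Z x D_5 are 1, 1, 1, 1, 1, 1, 2, 2, 2, 2, 2, 2: 6 irreducibles of dimension 1, each with multiplicity 1; 6 irreducibles of dimension 2, each with multiplicity 2. Total dimension 6*1*1 + 6*2*2 = 30 = |G|.

Solution. General theorem: in the regular representation of a finite group G, each irreducible appears with multiplicity equal to its dimension. Check: dim(rho_reg) = sum d_i^2 = 1 + 1 + 1 + 1 + 1 + 1 + 4 + 4 + 4 + 4 + 4 + 4 = 30 = |G|.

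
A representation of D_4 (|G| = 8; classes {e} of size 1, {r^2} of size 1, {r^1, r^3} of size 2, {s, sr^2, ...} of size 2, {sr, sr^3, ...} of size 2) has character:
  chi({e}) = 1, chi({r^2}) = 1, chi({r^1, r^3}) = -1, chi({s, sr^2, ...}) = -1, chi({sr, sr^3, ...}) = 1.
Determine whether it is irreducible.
Irreducible: <chi, chi> = 1.

Solution. <chi, chi> = (1/|G|) sum_C |C| * |chi(C)|^2 = (1/8)[1*|1|^2 + 1*|1|^2 + 2*|-1|^2 + 2*|-1|^2 + 2*|1|^2]
  = (1/8)[(1) + (1) + (2) + (2) + (2)] = 8/8 = 1.
A character is irreducible iff <chi, chi> = 1, so this representation is irreducible.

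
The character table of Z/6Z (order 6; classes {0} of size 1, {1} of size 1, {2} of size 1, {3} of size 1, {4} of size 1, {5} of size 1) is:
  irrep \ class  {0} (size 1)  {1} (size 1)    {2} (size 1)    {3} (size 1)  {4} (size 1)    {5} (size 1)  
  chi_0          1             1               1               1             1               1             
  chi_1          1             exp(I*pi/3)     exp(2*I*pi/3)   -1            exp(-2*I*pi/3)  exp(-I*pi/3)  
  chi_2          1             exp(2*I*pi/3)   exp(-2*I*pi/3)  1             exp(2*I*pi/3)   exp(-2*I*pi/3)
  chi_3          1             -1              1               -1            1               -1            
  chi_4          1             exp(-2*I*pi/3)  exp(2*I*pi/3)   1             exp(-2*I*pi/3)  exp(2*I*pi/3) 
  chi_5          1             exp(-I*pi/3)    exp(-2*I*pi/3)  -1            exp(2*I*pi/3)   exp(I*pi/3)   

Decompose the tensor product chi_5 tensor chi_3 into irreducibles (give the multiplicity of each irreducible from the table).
chi_5 tensor chi_3 = chi_2 (all other irreducibles have multiplicity 0).

Justification: The character of a tensor product is the pointwise product (chi_5 * chi_3)(C) = chi_5(C) * chi_3(C):
  {0}: (1)*(1), {1}: (exp(-I*pi/3))*(-1), {2}: (exp(-2*I*pi/3))*(1), {3}: (-1)*(-1), {4}: (exp(2*I*pi/3))*(1), {5}: (exp(I*pi/3))*(-1)
so (chi_5 * chi_3) takes values
  {0} -> 1, {1} -> -exp(-I*pi/3), {2} -> exp(-2*I*pi/3), {3} -> 1, {4} -> exp(2*I*pi/3), {5} -> -exp(I*pi/3).
Now take the inner product of this character with each irreducible chi from the table, <chi_5*chi_3, chi> = (1/6) sum_C |C| (chi_5*chi_3)(C) conj(chi(C)):
  <chi_5*chi_3, chi_0> = (1/6)[1*(1)*conj(1) + 1*(-exp(-I*pi/3))*conj(1) + 1*(exp(-2*I*pi/3))*conj(1) + 1*(1)*conj(1) + 1*(exp(2*I*pi/3))*conj(1) + 1*(-exp(I*pi/3))*conj(1)]
      = (1/6)[(1) + (-exp(-I*pi/3)) + (exp(-2*I*pi/3)) + (1) + (exp(2*I*pi/3)) + (-exp(I*pi/3))] = 0/6 = 0
  <chi_5*chi_3, chi_1> = (1/6)[1*(1)*conj(1) + 1*(-exp(-I*pi/3))*conj(exp(I*pi/3)) + 1*(exp(-2*I*pi/3))*conj(exp(2*I*pi/3)) + 1*(1)*conj(-1) + 1*(exp(2*I*pi/3))*conj(exp(-2*I*pi/3)) + 1*(-exp(I*pi/3))*conj(exp(-I*pi/3))]
      = (1/6)[(1) + (-exp(-2*I*pi/3)) + (exp(2*I*pi/3)) + (-1) + (exp(-2*I*pi/3)) + (-exp(2*I*pi/3))] = 0/6 = 0
  <chi_5*chi_3, chi_2> = (1/6)[1*(1)*conj(1) + 1*(-exp(-I*pi/3))*conj(exp(2*I*pi/3)) + 1*(exp(-2*I*pi/3))*conj(exp(-2*I*pi/3)) + 1*(1)*conj(1) + 1*(exp(2*I*pi/3))*conj(exp(2*I*pi/3)) + 1*(-exp(I*pi/3))*conj(exp(-2*I*pi/3))]
      = (1/6)[(1) + (1) + (1) + (1) + (1) + (1)] = 6/6 = 1
  <chi_5*chi_3, chi_3> = (1/6)[1*(1)*conj(1) + 1*(-exp(-I*pi/3))*conj(-1) + 1*(exp(-2*I*pi/3))*conj(1) + 1*(1)*conj(-1) + 1*(exp(2*I*pi/3))*conj(1) + 1*(-exp(I*pi/3))*conj(-1)]
      = (1/6)[(1) + (exp(-I*pi/3)) + (exp(-2*I*pi/3)) + (-1) + (exp(2*I*pi/3)) + (exp(I*pi/3))] = 0/6 = 0
  <chi_5*chi_3, chi_4> = (1/6)[1*(1)*conj(1) + 1*(-exp(-I*pi/3))*conj(exp(-2*I*pi/3)) + 1*(exp(-2*I*pi/3))*conj(exp(2*I*pi/3)) + 1*(1)*conj(1) + 1*(exp(2*I*pi/3))*conj(exp(-2*I*pi/3)) + 1*(-exp(I*pi/3))*conj(exp(2*I*pi/3))]
      = (1/6)[(1) + (-exp(I*pi/3)) + (exp(2*I*pi/3)) + (1) + (exp(-2*I*pi/3)) + (-exp(-I*pi/3))] = 0/6 = 0
  <chi_5*chi_3, chi_5> = (1/6)[1*(1)*conj(1) + 1*(-exp(-I*pi/3))*conj(exp(-I*pi/3)) + 1*(exp(-2*I*pi/3))*conj(exp(-2*I*pi/3)) + 1*(1)*conj(-1) + 1*(exp(2*I*pi/3))*conj(exp(2*I*pi/3)) + 1*(-exp(I*pi/3))*conj(exp(I*pi/3))]
      = (1/6)[(1) + (-1) + (1) + (-1) + (1) + (-1)] = 0/6 = 0
(Exp terms are combined using exp(i*s)*conj(exp(i*t)) = exp(i*(s-t)), and sums of them are collapsed using the identity that for every m > 1 the m distinct m-th roots of unity sum to 0, e.g. 1 + exp(2*I*pi/3) + exp(-2*I*pi/3) = 0.)
Hence the multiplicities are chi_2: 1. Dimension check: dim(chi_5)*dim(chi_3) = 1*1 = 1 and sum (mult * dim) = 1*1 = 1.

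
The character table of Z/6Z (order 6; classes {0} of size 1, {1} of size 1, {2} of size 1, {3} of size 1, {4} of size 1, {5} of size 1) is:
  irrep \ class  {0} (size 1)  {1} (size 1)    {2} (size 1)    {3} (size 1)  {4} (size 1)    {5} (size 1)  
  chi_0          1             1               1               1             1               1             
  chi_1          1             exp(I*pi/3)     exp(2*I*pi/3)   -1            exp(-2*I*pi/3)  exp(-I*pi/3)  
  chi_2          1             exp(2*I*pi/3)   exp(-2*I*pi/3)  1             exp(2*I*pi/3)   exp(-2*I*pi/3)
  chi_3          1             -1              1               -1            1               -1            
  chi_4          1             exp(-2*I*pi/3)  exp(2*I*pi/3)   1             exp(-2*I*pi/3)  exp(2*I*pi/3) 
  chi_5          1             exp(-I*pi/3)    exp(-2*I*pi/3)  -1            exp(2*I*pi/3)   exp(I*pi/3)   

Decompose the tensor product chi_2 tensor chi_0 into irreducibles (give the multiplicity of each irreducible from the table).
chi_2 tensor chi_0 = chi_2 (all other irreducibles have multiplicity 0).

Derivation: The character of a tensor product is the pointwise product (chi_2 * chi_0)(C) = chi_2(C) * chi_0(C):
  {0}: (1)*(1), {1}: (exp(2*I*pi/3))*(1), {2}: (exp(-2*I*pi/3))*(1), {3}: (1)*(1), {4}: (exp(2*I*pi/3))*(1), {5}: (exp(-2*I*pi/3))*(1)
so (chi_2 * chi_0) takes values
  {0} -> 1, {1} -> exp(2*I*pi/3), {2} -> exp(-2*I*pi/3), {3} -> 1, {4} -> exp(2*I*pi/3), {5} -> exp(-2*I*pi/3).
Now take the inner product of this character with each irreducible chi from the table, <chi_2*chi_0, chi> = (1/6) sum_C |C| (chi_2*chi_0)(C) conj(chi(C)):
  <chi_2*chi_0, chi_0> = (1/6)[1*(1)*conj(1) + 1*(exp(2*I*pi/3))*conj(1) + 1*(exp(-2*I*pi/3))*conj(1) + 1*(1)*conj(1) + 1*(exp(2*I*pi/3))*conj(1) + 1*(exp(-2*I*pi/3))*conj(1)]
      = (1/6)[(1) + (exp(2*I*pi/3)) + (exp(-2*I*pi/3)) + (1) + (exp(2*I*pi/3)) + (exp(-2*I*pi/3))] = 0/6 = 0
  <chi_2*chi_0, chi_1> = (1/6)[1*(1)*conj(1) + 1*(exp(2*I*pi/3))*conj(exp(I*pi/3)) + 1*(exp(-2*I*pi/3))*conj(exp(2*I*pi/3)) + 1*(1)*conj(-1) + 1*(exp(2*I*pi/3))*conj(exp(-2*I*pi/3)) + 1*(exp(-2*I*pi/3))*conj(exp(-I*pi/3))]
      = (1/6)[(1) + (exp(I*pi/3)) + (exp(2*I*pi/3)) + (-1) + (exp(-2*I*pi/3)) + (exp(-I*pi/3))] = 0/6 = 0
  <chi_2*chi_0, chi_2> = (1/6)[1*(1)*conj(1) + 1*(exp(2*I*pi/3))*conj(exp(2*I*pi/3)) + 1*(exp(-2*I*pi/3))*conj(exp(-2*I*pi/3)) + 1*(1)*conj(1) + 1*(exp(2*I*pi/3))*conj(exp(2*I*pi/3)) + 1*(exp(-2*I*pi/3))*conj(exp(-2*I*pi/3))]
      = (1/6)[(1) + (1) + (1) + (1) + (1) + (1)] = 6/6 = 1
  <chi_2*chi_0, chi_3> = (1/6)[1*(1)*conj(1) + 1*(exp(2*I*pi/3))*conj(-1) + 1*(exp(-2*I*pi/3))*conj(1) + 1*(1)*conj(-1) + 1*(exp(2*I*pi/3))*conj(1) + 1*(exp(-2*I*pi/3))*conj(-1)]
      = (1/6)[(1) + (-exp(2*I*pi/3)) + (exp(-2*I*pi/3)) + (-1) + (exp(2*I*pi/3)) + (-exp(-2*I*pi/3))] = 0/6 = 0
  <chi_2*chi_0, chi_4> = (1/6)[1*(1)*conj(1) + 1*(exp(2*I*pi/3))*conj(exp(-2*I*pi/3)) + 1*(exp(-2*I*pi/3))*conj(exp(2*I*pi/3)) + 1*(1)*conj(1) + 1*(exp(2*I*pi/3))*conj(exp(-2*I*pi/3)) + 1*(exp(-2*I*pi/3))*conj(exp(2*I*pi/3))]
      = (1/6)[(1) + (exp(-2*I*pi/3)) + (exp(2*I*pi/3)) + (1) + (exp(-2*I*pi/3)) + (exp(2*I*pi/3))] = 0/6 = 0
  <chi_2*chi_0, chi_5> = (1/6)[1*(1)*conj(1) + 1*(exp(2*I*pi/3))*conj(exp(-I*pi/3)) + 1*(exp(-2*I*pi/3))*conj(exp(-2*I*pi/3)) + 1*(1)*conj(-1) + 1*(exp(2*I*pi/3))*conj(exp(2*I*pi/3)) + 1*(exp(-2*I*pi/3))*conj(exp(I*pi/3))]
      = (1/6)[(1) + (-1) + (1) + (-1) + (1) + (-1)] = 0/6 = 0
(Exp terms are combined using exp(i*s)*conj(exp(i*t)) = exp(i*(s-t)), and sums of them are collapsed using the identity that for every m > 1 the m distinct m-th roots of unity sum to 0, e.g. 1 + exp(2*I*pi/3) + exp(-2*I*pi/3) = 0.)
Hence the multiplicities are chi_2: 1. Dimension check: dim(chi_2)*dim(chi_0) = 1*1 = 1 and sum (mult * dim) = 1*1 = 1.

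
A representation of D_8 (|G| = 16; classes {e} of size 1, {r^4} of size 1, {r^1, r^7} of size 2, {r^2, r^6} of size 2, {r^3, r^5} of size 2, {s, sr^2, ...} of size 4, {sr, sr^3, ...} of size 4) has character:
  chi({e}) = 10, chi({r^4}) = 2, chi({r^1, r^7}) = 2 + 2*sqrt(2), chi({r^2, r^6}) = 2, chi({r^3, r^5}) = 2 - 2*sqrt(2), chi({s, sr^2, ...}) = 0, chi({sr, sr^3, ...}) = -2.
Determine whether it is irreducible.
Not irreducible (reducible): <chi, chi> = 11 > 1.

Working: <chi, chi> = (1/|G|) sum_C |C| * |chi(C)|^2 = (1/16)[1*|10|^2 + 1*|2|^2 + 2*|2 + 2*sqrt(2)|^2 + 2*|2|^2 + 2*|2 - 2*sqrt(2)|^2 + 4*|0|^2 + 4*|-2|^2]
  = (1/16)[(100) + (4) + (16*sqrt(2) + 24) + (8) + (24 - 16*sqrt(2)) + (0) + (16)] = 176/16 = 11.
A character is irreducible iff <chi, chi> = 1, so this representation is reducible.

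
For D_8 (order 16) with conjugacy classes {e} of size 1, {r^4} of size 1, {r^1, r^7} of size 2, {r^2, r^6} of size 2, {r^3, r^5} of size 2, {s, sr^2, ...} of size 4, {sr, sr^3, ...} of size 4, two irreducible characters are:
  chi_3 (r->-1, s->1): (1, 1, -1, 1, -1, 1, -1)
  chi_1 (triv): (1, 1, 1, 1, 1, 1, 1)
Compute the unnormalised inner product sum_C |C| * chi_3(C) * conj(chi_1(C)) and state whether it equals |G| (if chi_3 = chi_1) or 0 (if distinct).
Sum = 0; so <chi_3, chi_1> = 0 (distinct irreducibles are orthogonal).

Explanation: Compute term by term over conjugacy classes (|C| * chi_3(C) * conj(chi_1(C))):
  1*(1)*conj(1) + 1*(1)*conj(1) + 2*(-1)*conj(1) + 2*(1)*conj(1) + 2*(-1)*conj(1) + 4*(1)*conj(1) + 4*(-1)*conj(1)
  = (1) + (1) + (-2) + (2) + (-2) + (4) + (-4)
  = 0.
Dividing by |G| = 16 gives 0/16 = 0, matching the row-orthogonality relation <chi_3, chi_1> = [chi_3 = chi_1].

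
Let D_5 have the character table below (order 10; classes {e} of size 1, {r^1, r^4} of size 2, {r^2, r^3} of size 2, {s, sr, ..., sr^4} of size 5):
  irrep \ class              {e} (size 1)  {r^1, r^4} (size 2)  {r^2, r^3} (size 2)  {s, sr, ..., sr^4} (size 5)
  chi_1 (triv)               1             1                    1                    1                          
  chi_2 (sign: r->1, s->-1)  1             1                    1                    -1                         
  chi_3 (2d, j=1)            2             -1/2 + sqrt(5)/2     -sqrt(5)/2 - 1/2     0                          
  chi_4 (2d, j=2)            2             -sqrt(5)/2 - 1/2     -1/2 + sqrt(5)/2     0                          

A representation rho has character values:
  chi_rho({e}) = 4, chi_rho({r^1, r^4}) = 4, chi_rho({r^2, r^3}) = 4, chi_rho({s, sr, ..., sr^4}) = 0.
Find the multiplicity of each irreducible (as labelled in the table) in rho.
Multiplicities: chi_1: 2, chi_2: 2, chi_3: 0, chi_4: 0.

Derivation: Use <chi_rho, chi> = (1/|G|) sum_C |C| * chi_rho(C) * conj(chi(C)) with |G| = 10 for each irreducible chi in the table:
  <chi_rho, chi_1> = (1/10)[1*(4)*conj(1) + 2*(4)*conj(1) + 2*(4)*conj(1) + 5*(0)*conj(1)]
      = (1/10)[(4) + (8) + (8) + (0)] = 20/10 = 2
  <chi_rho, chi_2> = (1/10)[1*(4)*conj(1) + 2*(4)*conj(1) + 2*(4)*conj(1) + 5*(0)*conj(-1)]
      = (1/10)[(4) + (8) + (8) + (0)] = 20/10 = 2
  <chi_rho, chi_3> = (1/10)[1*(4)*conj(2) + 2*(4)*conj(-1/2 + sqrt(5)/2) + 2*(4)*conj(-sqrt(5)/2 - 1/2) + 5*(0)*conj(0)]
      = (1/10)[(8) + (-4 + 4*sqrt(5)) + (-4*sqrt(5) - 4) + (0)] = 0/10 = 0
  <chi_rho, chi_4> = (1/10)[1*(4)*conj(2) + 2*(4)*conj(-sqrt(5)/2 - 1/2) + 2*(4)*conj(-1/2 + sqrt(5)/2) + 5*(0)*conj(0)]
      = (1/10)[(8) + (-4*sqrt(5) - 4) + (-4 + 4*sqrt(5)) + (0)] = 0/10 = 0
Dimension check: dim(rho) = sum (mult * dim) = 2*1 + 2*1 + 0*2 + 0*2 = 4 = chi_rho(e) = 4.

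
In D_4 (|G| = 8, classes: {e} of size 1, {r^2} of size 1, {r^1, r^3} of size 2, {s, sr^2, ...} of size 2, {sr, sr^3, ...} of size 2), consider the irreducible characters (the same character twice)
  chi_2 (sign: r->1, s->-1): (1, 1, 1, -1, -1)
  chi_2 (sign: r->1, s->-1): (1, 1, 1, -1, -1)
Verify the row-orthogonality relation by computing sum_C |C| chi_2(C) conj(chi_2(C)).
Sum = 8 = |G| = 8; so <chi_2, chi_2> = 1 (norm-1 confirms irreducibility).

Explanation: Compute term by term over conjugacy classes (|C| * chi_2(C) * conj(chi_2(C))):
  1*(1)*conj(1) + 1*(1)*conj(1) + 2*(1)*conj(1) + 2*(-1)*conj(-1) + 2*(-1)*conj(-1)
  = (1) + (1) + (2) + (2) + (2)
  = 8.
Dividing by |G| = 8 gives 8/8 = 1, matching the row-orthogonality relation <chi_2, chi_2> = [chi_2 = chi_2].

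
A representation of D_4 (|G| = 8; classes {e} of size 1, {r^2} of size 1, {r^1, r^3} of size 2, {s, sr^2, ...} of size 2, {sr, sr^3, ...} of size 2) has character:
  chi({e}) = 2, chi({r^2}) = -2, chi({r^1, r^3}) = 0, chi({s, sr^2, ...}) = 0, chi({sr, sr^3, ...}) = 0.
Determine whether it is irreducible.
Irreducible: <chi, chi> = 1.

<chi, chi> = (1/|G|) sum_C |C| * |chi(C)|^2 = (1/8)[1*|2|^2 + 1*|-2|^2 + 2*|0|^2 + 2*|0|^2 + 2*|0|^2]
  = (1/8)[(4) + (4) + (0) + (0) + (0)] = 8/8 = 1.
A character is irreducible iff <chi, chi> = 1, so this representation is irreducible.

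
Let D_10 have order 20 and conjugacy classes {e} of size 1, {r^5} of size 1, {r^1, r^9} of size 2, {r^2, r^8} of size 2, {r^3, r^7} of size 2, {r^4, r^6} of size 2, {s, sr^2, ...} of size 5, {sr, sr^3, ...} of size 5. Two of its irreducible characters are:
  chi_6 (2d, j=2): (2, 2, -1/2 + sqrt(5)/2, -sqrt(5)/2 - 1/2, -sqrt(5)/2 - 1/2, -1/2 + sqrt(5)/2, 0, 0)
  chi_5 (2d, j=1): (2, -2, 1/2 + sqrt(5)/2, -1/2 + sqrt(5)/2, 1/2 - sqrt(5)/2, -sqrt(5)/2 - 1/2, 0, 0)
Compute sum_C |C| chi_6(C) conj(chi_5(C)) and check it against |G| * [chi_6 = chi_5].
Sum = 0; so <chi_6, chi_5> = 0 (distinct irreducibles are orthogonal).

Proof sketch: Compute term by term over conjugacy classes (|C| * chi_6(C) * conj(chi_5(C))):
  1*(2)*conj(2) + 1*(2)*conj(-2) + 2*(-1/2 + sqrt(5)/2)*conj(1/2 + sqrt(5)/2) + 2*(-sqrt(5)/2 - 1/2)*conj(-1/2 + sqrt(5)/2) + 2*(-sqrt(5)/2 - 1/2)*conj(1/2 - sqrt(5)/2) + 2*(-1/2 + sqrt(5)/2)*conj(-sqrt(5)/2 - 1/2) + 5*(0)*conj(0) + 5*(0)*conj(0)
  = (4) + (-4) + (2) + (-2) + (2) + (-2) + (0) + (0)
  = 0.
Dividing by |G| = 20 gives 0/20 = 0, matching the row-orthogonality relation <chi_6, chi_5> = [chi_6 = chi_5].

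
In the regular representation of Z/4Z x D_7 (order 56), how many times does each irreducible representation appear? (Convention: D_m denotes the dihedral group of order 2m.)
Each irreducible V_i of dimension d_i appears with multiplicity d_i, i.e. rho_reg = (direct sum over all irreducibles V_i) d_i V_i. The irreducible dimensions for Z/4Z x D_7 are 1, 1, 1, 1, 1, 1, 1, 1, 2, 2, 2, 2, 2, 2, 2, 2, 2, 2, 2, 2: 8 irreducibles of dimension 1, each with multiplicity 1; 12 irreducibles of dimension 2, each with multiplicity 2. Total dimension 8*1*1 + 12*2*2 = 56 = |G|.

Derivation: General theorem: in the regular representation of a finite group G, each irreducible appears with multiplicity equal to its dimension. Check: dim(rho_reg) = sum d_i^2 = 1 + 1 + 1 + 1 + 1 + 1 + 1 + 1 + 4 + 4 + 4 + 4 + 4 + 4 + 4 + 4 + 4 + 4 + 4 + 4 = 56 = |G|.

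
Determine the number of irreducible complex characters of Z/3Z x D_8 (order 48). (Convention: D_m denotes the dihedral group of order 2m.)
21

Solution. The number of irreducible complex representations of a finite group equals its number of conjugacy classes. For a direct product, #classes(G x H) = #classes(G) * #classes(H). Z/3Z has 3 classes (abelian), D_8 has 7 classes, so 3 * 7 = 21, so Z/3Z x D_8 (order 48) has exactly 21 irreducible complex representations.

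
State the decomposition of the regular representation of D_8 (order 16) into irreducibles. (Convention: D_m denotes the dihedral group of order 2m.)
Each irreducible V_i of dimension d_i appears with multiplicity d_i, i.e. rho_reg = (direct sum over all irreducibles V_i) d_i V_i. The irreducible dimensions for D_8 are 1, 1, 1, 1, 2, 2, 2: 4 irreducibles of dimension 1, each with multiplicity 1; 3 irreducibles of dimension 2, each with multiplicity 2. Total dimension 4*1*1 + 3*2*2 = 16 = |G|.

Reasoning: General theorem: in the regular representation of a finite group G, each irreducible appears with multiplicity equal to its dimension. Check: dim(rho_reg) = sum d_i^2 = 1 + 1 + 1 + 1 + 4 + 4 + 4 = 16 = |G|.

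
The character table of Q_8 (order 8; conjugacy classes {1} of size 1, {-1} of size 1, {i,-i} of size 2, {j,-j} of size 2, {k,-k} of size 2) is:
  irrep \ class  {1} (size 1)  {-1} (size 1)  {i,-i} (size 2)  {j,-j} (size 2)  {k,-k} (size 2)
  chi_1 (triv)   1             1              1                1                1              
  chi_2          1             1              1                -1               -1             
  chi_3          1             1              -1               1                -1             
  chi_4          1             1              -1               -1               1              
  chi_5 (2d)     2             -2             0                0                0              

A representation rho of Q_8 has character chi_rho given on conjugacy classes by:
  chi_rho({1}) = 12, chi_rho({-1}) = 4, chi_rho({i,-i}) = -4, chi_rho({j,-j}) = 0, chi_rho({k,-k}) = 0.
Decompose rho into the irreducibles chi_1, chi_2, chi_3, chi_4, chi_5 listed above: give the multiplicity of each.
Multiplicities: chi_1: 1, chi_2: 1, chi_3: 3, chi_4: 3, chi_5: 2.

Solution. Use <chi_rho, chi> = (1/|G|) sum_C |C| * chi_rho(C) * conj(chi(C)) with |G| = 8 for each irreducible chi in the table:
  <chi_rho, chi_1> = (1/8)[1*(12)*conj(1) + 1*(4)*conj(1) + 2*(-4)*conj(1) + 2*(0)*conj(1) + 2*(0)*conj(1)]
      = (1/8)[(12) + (4) + (-8) + (0) + (0)] = 8/8 = 1
  <chi_rho, chi_2> = (1/8)[1*(12)*conj(1) + 1*(4)*conj(1) + 2*(-4)*conj(1) + 2*(0)*conj(-1) + 2*(0)*conj(-1)]
      = (1/8)[(12) + (4) + (-8) + (0) + (0)] = 8/8 = 1
  <chi_rho, chi_3> = (1/8)[1*(12)*conj(1) + 1*(4)*conj(1) + 2*(-4)*conj(-1) + 2*(0)*conj(1) + 2*(0)*conj(-1)]
      = (1/8)[(12) + (4) + (8) + (0) + (0)] = 24/8 = 3
  <chi_rho, chi_4> = (1/8)[1*(12)*conj(1) + 1*(4)*conj(1) + 2*(-4)*conj(-1) + 2*(0)*conj(-1) + 2*(0)*conj(1)]
      = (1/8)[(12) + (4) + (8) + (0) + (0)] = 24/8 = 3
  <chi_rho, chi_5> = (1/8)[1*(12)*conj(2) + 1*(4)*conj(-2) + 2*(-4)*conj(0) + 2*(0)*conj(0) + 2*(0)*conj(0)]
      = (1/8)[(24) + (-8) + (0) + (0) + (0)] = 16/8 = 2
Dimension check: dim(rho) = sum (mult * dim) = 1*1 + 1*1 + 3*1 + 3*1 + 2*2 = 12 = chi_rho(e) = 12.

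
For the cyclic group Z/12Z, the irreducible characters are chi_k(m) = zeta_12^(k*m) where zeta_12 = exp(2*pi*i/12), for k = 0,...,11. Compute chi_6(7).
chi_6(7) = zeta_12^42 = -1

Justification: chi_6(7) = zeta_12^(6*7) = zeta_12^42. Since zeta_12^12 = 1, this equals zeta_12^6 = exp(2*pi*i*6/12) = -1.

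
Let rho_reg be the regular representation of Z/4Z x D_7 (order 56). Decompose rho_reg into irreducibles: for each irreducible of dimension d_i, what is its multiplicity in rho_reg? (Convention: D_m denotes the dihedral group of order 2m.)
Each irreducible V_i of dimension d_i appears with multiplicity d_i, i.e. rho_reg = (direct sum over all irreducibles V_i) d_i V_i. The irreducible dimensions for Z/4Z x D_7 are 1, 1, 1, 1, 1, 1, 1, 1, 2, 2, 2, 2, 2, 2, 2, 2, 2, 2, 2, 2: 8 irreducibles of dimension 1, each with multiplicity 1; 12 irreducibles of dimension 2, each with multiplicity 2. Total dimension 8*1*1 + 12*2*2 = 56 = |G|.

Solution. General theorem: in the regular representation of a finite group G, each irreducible appears with multiplicity equal to its dimension. Check: dim(rho_reg) = sum d_i^2 = 1 + 1 + 1 + 1 + 1 + 1 + 1 + 1 + 4 + 4 + 4 + 4 + 4 + 4 + 4 + 4 + 4 + 4 + 4 + 4 = 56 = |G|.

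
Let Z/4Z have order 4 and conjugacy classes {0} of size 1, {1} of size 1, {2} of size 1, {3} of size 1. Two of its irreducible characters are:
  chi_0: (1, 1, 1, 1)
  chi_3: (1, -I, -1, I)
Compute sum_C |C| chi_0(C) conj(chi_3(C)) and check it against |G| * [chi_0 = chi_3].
Sum = 0; so <chi_0, chi_3> = 0 (distinct irreducibles are orthogonal).

Compute term by term over conjugacy classes (|C| * chi_0(C) * conj(chi_3(C))):
  1*(1)*conj(1) + 1*(1)*conj(-I) + 1*(1)*conj(-1) + 1*(1)*conj(I)
  = (1) + (I) + (-1) + (-I)
  = 0.
(Exp terms are combined using exp(i*s)*conj(exp(i*t)) = exp(i*(s-t)), and sums of them are collapsed using the identity that for every m > 1 the m distinct m-th roots of unity sum to 0, e.g. 1 + exp(2*I*pi/3) + exp(-2*I*pi/3) = 0.)
Dividing by |G| = 4 gives 0/4 = 0, matching the row-orthogonality relation <chi_0, chi_3> = [chi_0 = chi_3].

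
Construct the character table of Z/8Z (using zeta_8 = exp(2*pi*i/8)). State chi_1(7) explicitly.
Character table of Z/8Z (irreps indexed chi_0,...,chi_7 with chi_k(m) = zeta_8^(k*m), zeta_8 = exp(2*pi*i/8)):
  irrep \ class  {0} (size 1)  {1} (size 1)    {2} (size 1)  {3} (size 1)    {4} (size 1)  {5} (size 1)    {6} (size 1)  {7} (size 1)  
  chi_0          1             1               1             1               1             1               1             1             
  chi_1          1             exp(I*pi/4)     I             exp(3*I*pi/4)   -1            exp(-3*I*pi/4)  -I            exp(-I*pi/4)  
  chi_2          1             I               -1            -I              1             I               -1            -I            
  chi_3          1             exp(3*I*pi/4)   -I            exp(I*pi/4)     -1            exp(-I*pi/4)    I             exp(-3*I*pi/4)
  chi_4          1             -1              1             -1              1             -1              1             -1            
  chi_5          1             exp(-3*I*pi/4)  I             exp(-I*pi/4)    -1            exp(I*pi/4)     -I            exp(3*I*pi/4) 
  chi_6          1             -I              -1            I               1             -I              -1            I             
  chi_7          1             exp(-I*pi/4)    -I            exp(-3*I*pi/4)  -1            exp(3*I*pi/4)   I             exp(I*pi/4)   

Spot check: chi_1(7) = zeta_8^(1*7) = zeta_8^7 = exp(-I*pi/4).

Proof sketch: Z/8Z is abelian, so all 8 irreducible complex representations are 1-dimensional. They are given by chi_k(m) = zeta_8^(k*m) for k = 0,...,7. Row orthogonality: sum_m chi_k(m) conj(chi_l(m)) = 8 * [k = l].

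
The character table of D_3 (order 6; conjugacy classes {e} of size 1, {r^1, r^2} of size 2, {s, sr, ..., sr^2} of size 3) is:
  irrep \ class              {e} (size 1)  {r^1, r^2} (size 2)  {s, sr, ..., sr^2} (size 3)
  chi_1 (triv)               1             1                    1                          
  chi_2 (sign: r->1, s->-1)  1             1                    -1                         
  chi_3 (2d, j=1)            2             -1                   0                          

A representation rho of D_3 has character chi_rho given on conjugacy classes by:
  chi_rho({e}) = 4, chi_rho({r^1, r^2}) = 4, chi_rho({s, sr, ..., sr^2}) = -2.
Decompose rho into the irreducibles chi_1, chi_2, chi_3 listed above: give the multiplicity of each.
Multiplicities: chi_1: 1, chi_2: 3, chi_3: 0.

Argument: Use <chi_rho, chi> = (1/|G|) sum_C |C| * chi_rho(C) * conj(chi(C)) with |G| = 6 for each irreducible chi in the table:
  <chi_rho, chi_1> = (1/6)[1*(4)*conj(1) + 2*(4)*conj(1) + 3*(-2)*conj(1)]
      = (1/6)[(4) + (8) + (-6)] = 6/6 = 1
  <chi_rho, chi_2> = (1/6)[1*(4)*conj(1) + 2*(4)*conj(1) + 3*(-2)*conj(-1)]
      = (1/6)[(4) + (8) + (6)] = 18/6 = 3
  <chi_rho, chi_3> = (1/6)[1*(4)*conj(2) + 2*(4)*conj(-1) + 3*(-2)*conj(0)]
      = (1/6)[(8) + (-8) + (0)] = 0/6 = 0
Dimension check: dim(rho) = sum (mult * dim) = 1*1 + 3*1 + 0*2 = 4 = chi_rho(e) = 4.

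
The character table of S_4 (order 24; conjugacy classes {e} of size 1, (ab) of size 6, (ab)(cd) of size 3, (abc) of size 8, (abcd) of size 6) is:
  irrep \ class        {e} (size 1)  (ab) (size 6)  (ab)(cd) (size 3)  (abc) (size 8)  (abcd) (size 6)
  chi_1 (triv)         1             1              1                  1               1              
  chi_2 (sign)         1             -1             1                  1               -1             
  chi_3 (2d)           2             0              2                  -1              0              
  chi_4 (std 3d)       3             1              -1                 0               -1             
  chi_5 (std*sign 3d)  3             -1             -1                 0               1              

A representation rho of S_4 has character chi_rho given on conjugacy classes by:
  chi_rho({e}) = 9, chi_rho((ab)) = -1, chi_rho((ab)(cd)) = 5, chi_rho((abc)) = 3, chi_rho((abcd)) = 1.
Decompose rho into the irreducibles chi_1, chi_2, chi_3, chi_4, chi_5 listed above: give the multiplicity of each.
Multiplicities: chi_1: 2, chi_2: 2, chi_3: 1, chi_4: 0, chi_5: 1.

Proof sketch: Use <chi_rho, chi> = (1/|G|) sum_C |C| * chi_rho(C) * conj(chi(C)) with |G| = 24 for each irreducible chi in the table:
  <chi_rho, chi_1> = (1/24)[1*(9)*conj(1) + 6*(-1)*conj(1) + 3*(5)*conj(1) + 8*(3)*conj(1) + 6*(1)*conj(1)]
      = (1/24)[(9) + (-6) + (15) + (24) + (6)] = 48/24 = 2
  <chi_rho, chi_2> = (1/24)[1*(9)*conj(1) + 6*(-1)*conj(-1) + 3*(5)*conj(1) + 8*(3)*conj(1) + 6*(1)*conj(-1)]
      = (1/24)[(9) + (6) + (15) + (24) + (-6)] = 48/24 = 2
  <chi_rho, chi_3> = (1/24)[1*(9)*conj(2) + 6*(-1)*conj(0) + 3*(5)*conj(2) + 8*(3)*conj(-1) + 6*(1)*conj(0)]
      = (1/24)[(18) + (0) + (30) + (-24) + (0)] = 24/24 = 1
  <chi_rho, chi_4> = (1/24)[1*(9)*conj(3) + 6*(-1)*conj(1) + 3*(5)*conj(-1) + 8*(3)*conj(0) + 6*(1)*conj(-1)]
      = (1/24)[(27) + (-6) + (-15) + (0) + (-6)] = 0/24 = 0
  <chi_rho, chi_5> = (1/24)[1*(9)*conj(3) + 6*(-1)*conj(-1) + 3*(5)*conj(-1) + 8*(3)*conj(0) + 6*(1)*conj(1)]
      = (1/24)[(27) + (6) + (-15) + (0) + (6)] = 24/24 = 1
Dimension check: dim(rho) = sum (mult * dim) = 2*1 + 2*1 + 1*2 + 0*3 + 1*3 = 9 = chi_rho(e) = 9.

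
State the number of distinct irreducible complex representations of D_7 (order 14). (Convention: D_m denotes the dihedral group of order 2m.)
5

Justification: The number of irreducible complex representations of a finite group equals its number of conjugacy classes. D_7 has 5 conjugacy classes ((n+3)/2 for n odd), so D_7 (order 14) has exactly 5 irreducible complex representations.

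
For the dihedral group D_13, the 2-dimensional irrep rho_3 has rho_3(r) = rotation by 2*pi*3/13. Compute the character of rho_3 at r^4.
chi_{rho_3}(r^4) = 2*cos(2*pi*3*4/13) = 2*cos(2*pi/13)

Justification: rho_3(r^4) is rotation by angle 2*pi*3*4/13, whose trace is 2*cos(2*pi*3*4/13) = 2*cos(2*pi/13).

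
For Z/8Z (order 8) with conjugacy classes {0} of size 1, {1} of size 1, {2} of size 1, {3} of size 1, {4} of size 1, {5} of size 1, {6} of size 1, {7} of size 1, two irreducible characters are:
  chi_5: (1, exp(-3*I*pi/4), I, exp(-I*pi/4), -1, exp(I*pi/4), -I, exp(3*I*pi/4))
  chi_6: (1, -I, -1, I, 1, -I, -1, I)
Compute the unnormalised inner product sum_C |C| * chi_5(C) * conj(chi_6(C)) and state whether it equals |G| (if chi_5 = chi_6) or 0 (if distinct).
Sum = 0; so <chi_5, chi_6> = 0 (distinct irreducibles are orthogonal).

Working: Compute term by term over conjugacy classes (|C| * chi_5(C) * conj(chi_6(C))):
  1*(1)*conj(1) + 1*(exp(-3*I*pi/4))*conj(-I) + 1*(I)*conj(-1) + 1*(exp(-I*pi/4))*conj(I) + 1*(-1)*conj(1) + 1*(exp(I*pi/4))*conj(-I) + 1*(-I)*conj(-1) + 1*(exp(3*I*pi/4))*conj(I)
  = (1) + (exp(-I*pi/4)) + (-I) + (-exp(I*pi/4)) + (-1) + (exp(3*I*pi/4)) + (I) + (-exp(-3*I*pi/4))
  = 0.
(Exp terms are combined using exp(i*s)*conj(exp(i*t)) = exp(i*(s-t)), and sums of them are collapsed using the identity that for every m > 1 the m distinct m-th roots of unity sum to 0, e.g. 1 + exp(2*I*pi/3) + exp(-2*I*pi/3) = 0.)
Dividing by |G| = 8 gives 0/8 = 0, matching the row-orthogonality relation <chi_5, chi_6> = [chi_5 = chi_6].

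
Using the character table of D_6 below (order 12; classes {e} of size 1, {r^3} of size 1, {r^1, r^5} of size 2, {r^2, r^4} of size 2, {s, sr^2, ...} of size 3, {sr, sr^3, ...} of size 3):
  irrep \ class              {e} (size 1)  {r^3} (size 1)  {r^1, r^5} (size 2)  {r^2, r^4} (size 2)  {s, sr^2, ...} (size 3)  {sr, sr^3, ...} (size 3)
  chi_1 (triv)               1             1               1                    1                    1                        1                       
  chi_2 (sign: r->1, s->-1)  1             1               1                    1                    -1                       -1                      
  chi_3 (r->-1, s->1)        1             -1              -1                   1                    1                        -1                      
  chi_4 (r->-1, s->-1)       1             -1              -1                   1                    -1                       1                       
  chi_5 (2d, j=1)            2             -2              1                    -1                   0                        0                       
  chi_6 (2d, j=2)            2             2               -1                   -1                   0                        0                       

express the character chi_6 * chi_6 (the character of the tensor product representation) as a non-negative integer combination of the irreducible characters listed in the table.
chi_6 tensor chi_6 = chi_1 + chi_2 + chi_6 (all other irreducibles have multiplicity 0).

Why: The character of a tensor product is the pointwise product (chi_6 * chi_6)(C) = chi_6(C) * chi_6(C):
  {e}: (2)*(2), {r^3}: (2)*(2), {r^1, r^5}: (-1)*(-1), {r^2, r^4}: (-1)*(-1), {s, sr^2, ...}: (0)*(0), {sr, sr^3, ...}: (0)*(0)
so (chi_6 * chi_6) takes values
  {e} -> 4, {r^3} -> 4, {r^1, r^5} -> 1, {r^2, r^4} -> 1, {s, sr^2, ...} -> 0, {sr, sr^3, ...} -> 0.
Now take the inner product of this character with each irreducible chi from the table, <chi_6*chi_6, chi> = (1/12) sum_C |C| (chi_6*chi_6)(C) conj(chi(C)):
  <chi_6*chi_6, chi_1> = (1/12)[1*(4)*conj(1) + 1*(4)*conj(1) + 2*(1)*conj(1) + 2*(1)*conj(1) + 3*(0)*conj(1) + 3*(0)*conj(1)]
      = (1/12)[(4) + (4) + (2) + (2) + (0) + (0)] = 12/12 = 1
  <chi_6*chi_6, chi_2> = (1/12)[1*(4)*conj(1) + 1*(4)*conj(1) + 2*(1)*conj(1) + 2*(1)*conj(1) + 3*(0)*conj(-1) + 3*(0)*conj(-1)]
      = (1/12)[(4) + (4) + (2) + (2) + (0) + (0)] = 12/12 = 1
  <chi_6*chi_6, chi_3> = (1/12)[1*(4)*conj(1) + 1*(4)*conj(-1) + 2*(1)*conj(-1) + 2*(1)*conj(1) + 3*(0)*conj(1) + 3*(0)*conj(-1)]
      = (1/12)[(4) + (-4) + (-2) + (2) + (0) + (0)] = 0/12 = 0
  <chi_6*chi_6, chi_4> = (1/12)[1*(4)*conj(1) + 1*(4)*conj(-1) + 2*(1)*conj(-1) + 2*(1)*conj(1) + 3*(0)*conj(-1) + 3*(0)*conj(1)]
      = (1/12)[(4) + (-4) + (-2) + (2) + (0) + (0)] = 0/12 = 0
  <chi_6*chi_6, chi_5> = (1/12)[1*(4)*conj(2) + 1*(4)*conj(-2) + 2*(1)*conj(1) + 2*(1)*conj(-1) + 3*(0)*conj(0) + 3*(0)*conj(0)]
      = (1/12)[(8) + (-8) + (2) + (-2) + (0) + (0)] = 0/12 = 0
  <chi_6*chi_6, chi_6> = (1/12)[1*(4)*conj(2) + 1*(4)*conj(2) + 2*(1)*conj(-1) + 2*(1)*conj(-1) + 3*(0)*conj(0) + 3*(0)*conj(0)]
      = (1/12)[(8) + (8) + (-2) + (-2) + (0) + (0)] = 12/12 = 1
Hence the multiplicities are chi_1: 1, chi_2: 1, chi_6: 1. Dimension check: dim(chi_6)*dim(chi_6) = 2*2 = 4 and sum (mult * dim) = 1*1 + 1*1 + 1*2 = 4.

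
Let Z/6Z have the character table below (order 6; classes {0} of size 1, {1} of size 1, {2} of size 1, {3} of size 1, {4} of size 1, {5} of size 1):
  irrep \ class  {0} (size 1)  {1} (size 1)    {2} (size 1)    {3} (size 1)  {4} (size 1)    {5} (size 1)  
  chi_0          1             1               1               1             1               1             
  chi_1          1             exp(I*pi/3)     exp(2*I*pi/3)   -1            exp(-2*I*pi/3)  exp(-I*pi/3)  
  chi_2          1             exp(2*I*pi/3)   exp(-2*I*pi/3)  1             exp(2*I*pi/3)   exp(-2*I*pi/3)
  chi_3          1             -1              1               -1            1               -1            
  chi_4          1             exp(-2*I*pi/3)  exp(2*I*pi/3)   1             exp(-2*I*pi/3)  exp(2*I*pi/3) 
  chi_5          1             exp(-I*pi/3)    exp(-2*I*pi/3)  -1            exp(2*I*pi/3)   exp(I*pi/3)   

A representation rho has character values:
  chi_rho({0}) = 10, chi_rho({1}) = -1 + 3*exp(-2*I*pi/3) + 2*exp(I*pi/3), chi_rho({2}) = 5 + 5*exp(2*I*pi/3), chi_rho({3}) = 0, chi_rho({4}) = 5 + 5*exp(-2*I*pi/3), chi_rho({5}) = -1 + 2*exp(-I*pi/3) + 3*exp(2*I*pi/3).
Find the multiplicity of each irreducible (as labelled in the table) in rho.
Multiplicities: chi_0: 2, chi_1: 2, chi_2: 0, chi_3: 3, chi_4: 3, chi_5: 0.

Proof sketch: Use <chi_rho, chi> = (1/|G|) sum_C |C| * chi_rho(C) * conj(chi(C)) with |G| = 6 for each irreducible chi in the table:
  <chi_rho, chi_0> = (1/6)[1*(10)*conj(1) + 1*(-1 + 3*exp(-2*I*pi/3) + 2*exp(I*pi/3))*conj(1) + 1*(5 + 5*exp(2*I*pi/3))*conj(1) + 1*(0)*conj(1) + 1*(5 + 5*exp(-2*I*pi/3))*conj(1) + 1*(-1 + 2*exp(-I*pi/3) + 3*exp(2*I*pi/3))*conj(1)]
      = (1/6)[(10) + (-1 + 3*exp(-2*I*pi/3) + 2*exp(I*pi/3)) + (5 + 5*exp(2*I*pi/3)) + (0) + (5 + 5*exp(-2*I*pi/3)) + (-1 + 2*exp(-I*pi/3) + 3*exp(2*I*pi/3))] = 12/6 = 2
  <chi_rho, chi_1> = (1/6)[1*(10)*conj(1) + 1*(-1 + 3*exp(-2*I*pi/3) + 2*exp(I*pi/3))*conj(exp(I*pi/3)) + 1*(5 + 5*exp(2*I*pi/3))*conj(exp(2*I*pi/3)) + 1*(0)*conj(-1) + 1*(5 + 5*exp(-2*I*pi/3))*conj(exp(-2*I*pi/3)) + 1*(-1 + 2*exp(-I*pi/3) + 3*exp(2*I*pi/3))*conj(exp(-I*pi/3))]
      = (1/6)[(10) + (-1 - exp(-I*pi/3)) + (5 + 5*exp(-2*I*pi/3)) + (0) + (5 + 5*exp(2*I*pi/3)) + (-1 - exp(I*pi/3))] = 12/6 = 2
  <chi_rho, chi_2> = (1/6)[1*(10)*conj(1) + 1*(-1 + 3*exp(-2*I*pi/3) + 2*exp(I*pi/3))*conj(exp(2*I*pi/3)) + 1*(5 + 5*exp(2*I*pi/3))*conj(exp(-2*I*pi/3)) + 1*(0)*conj(1) + 1*(5 + 5*exp(-2*I*pi/3))*conj(exp(2*I*pi/3)) + 1*(-1 + 2*exp(-I*pi/3) + 3*exp(2*I*pi/3))*conj(exp(-2*I*pi/3))]
      = (1/6)[(10) + (2*exp(-I*pi/3) - exp(-2*I*pi/3) + 3*exp(2*I*pi/3)) + (-5) + (0) + (-5) + (3*exp(-2*I*pi/3) - exp(2*I*pi/3) + 2*exp(I*pi/3))] = 0/6 = 0
  <chi_rho, chi_3> = (1/6)[1*(10)*conj(1) + 1*(-1 + 3*exp(-2*I*pi/3) + 2*exp(I*pi/3))*conj(-1) + 1*(5 + 5*exp(2*I*pi/3))*conj(1) + 1*(0)*conj(-1) + 1*(5 + 5*exp(-2*I*pi/3))*conj(1) + 1*(-1 + 2*exp(-I*pi/3) + 3*exp(2*I*pi/3))*conj(-1)]
      = (1/6)[(10) + (1 - 2*exp(I*pi/3) - 3*exp(-2*I*pi/3)) + (5 + 5*exp(2*I*pi/3)) + (0) + (5 + 5*exp(-2*I*pi/3)) + (1 - 3*exp(2*I*pi/3) - 2*exp(-I*pi/3))] = 18/6 = 3
  <chi_rho, chi_4> = (1/6)[1*(10)*conj(1) + 1*(-1 + 3*exp(-2*I*pi/3) + 2*exp(I*pi/3))*conj(exp(-2*I*pi/3)) + 1*(5 + 5*exp(2*I*pi/3))*conj(exp(2*I*pi/3)) + 1*(0)*conj(1) + 1*(5 + 5*exp(-2*I*pi/3))*conj(exp(-2*I*pi/3)) + 1*(-1 + 2*exp(-I*pi/3) + 3*exp(2*I*pi/3))*conj(exp(2*I*pi/3))]
      = (1/6)[(10) + (1 - exp(2*I*pi/3)) + (5 + 5*exp(-2*I*pi/3)) + (0) + (5 + 5*exp(2*I*pi/3)) + (1 - exp(-2*I*pi/3))] = 18/6 = 3
  <chi_rho, chi_5> = (1/6)[1*(10)*conj(1) + 1*(-1 + 3*exp(-2*I*pi/3) + 2*exp(I*pi/3))*conj(exp(-I*pi/3)) + 1*(5 + 5*exp(2*I*pi/3))*conj(exp(-2*I*pi/3)) + 1*(0)*conj(-1) + 1*(5 + 5*exp(-2*I*pi/3))*conj(exp(2*I*pi/3)) + 1*(-1 + 2*exp(-I*pi/3) + 3*exp(2*I*pi/3))*conj(exp(I*pi/3))]
      = (1/6)[(10) + (3*exp(-I*pi/3) - exp(I*pi/3) + 2*exp(2*I*pi/3)) + (-5) + (0) + (-5) + (2*exp(-2*I*pi/3) - exp(-I*pi/3) + 3*exp(I*pi/3))] = 0/6 = 0
(Exp terms are combined using exp(i*s)*conj(exp(i*t)) = exp(i*(s-t)), and sums of them are collapsed using the identity that for every m > 1 the m distinct m-th roots of unity sum to 0, e.g. 1 + exp(2*I*pi/3) + exp(-2*I*pi/3) = 0.)
Dimension check: dim(rho) = sum (mult * dim) = 2*1 + 2*1 + 0*1 + 3*1 + 3*1 + 0*1 = 10 = chi_rho(e) = 10.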